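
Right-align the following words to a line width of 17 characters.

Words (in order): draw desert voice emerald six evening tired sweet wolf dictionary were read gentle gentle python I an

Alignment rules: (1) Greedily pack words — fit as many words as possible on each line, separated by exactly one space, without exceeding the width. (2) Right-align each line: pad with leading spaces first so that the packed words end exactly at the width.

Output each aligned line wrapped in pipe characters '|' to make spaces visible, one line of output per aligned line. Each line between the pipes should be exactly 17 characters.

Answer: |draw desert voice|
|      emerald six|
|    evening tired|
|       sweet wolf|
|  dictionary were|
|      read gentle|
|  gentle python I|
|               an|

Derivation:
Line 1: ['draw', 'desert', 'voice'] (min_width=17, slack=0)
Line 2: ['emerald', 'six'] (min_width=11, slack=6)
Line 3: ['evening', 'tired'] (min_width=13, slack=4)
Line 4: ['sweet', 'wolf'] (min_width=10, slack=7)
Line 5: ['dictionary', 'were'] (min_width=15, slack=2)
Line 6: ['read', 'gentle'] (min_width=11, slack=6)
Line 7: ['gentle', 'python', 'I'] (min_width=15, slack=2)
Line 8: ['an'] (min_width=2, slack=15)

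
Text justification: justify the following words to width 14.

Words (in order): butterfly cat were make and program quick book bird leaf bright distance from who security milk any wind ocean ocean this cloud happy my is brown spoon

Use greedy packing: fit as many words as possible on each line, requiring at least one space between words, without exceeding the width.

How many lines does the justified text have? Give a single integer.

Answer: 12

Derivation:
Line 1: ['butterfly', 'cat'] (min_width=13, slack=1)
Line 2: ['were', 'make', 'and'] (min_width=13, slack=1)
Line 3: ['program', 'quick'] (min_width=13, slack=1)
Line 4: ['book', 'bird', 'leaf'] (min_width=14, slack=0)
Line 5: ['bright'] (min_width=6, slack=8)
Line 6: ['distance', 'from'] (min_width=13, slack=1)
Line 7: ['who', 'security'] (min_width=12, slack=2)
Line 8: ['milk', 'any', 'wind'] (min_width=13, slack=1)
Line 9: ['ocean', 'ocean'] (min_width=11, slack=3)
Line 10: ['this', 'cloud'] (min_width=10, slack=4)
Line 11: ['happy', 'my', 'is'] (min_width=11, slack=3)
Line 12: ['brown', 'spoon'] (min_width=11, slack=3)
Total lines: 12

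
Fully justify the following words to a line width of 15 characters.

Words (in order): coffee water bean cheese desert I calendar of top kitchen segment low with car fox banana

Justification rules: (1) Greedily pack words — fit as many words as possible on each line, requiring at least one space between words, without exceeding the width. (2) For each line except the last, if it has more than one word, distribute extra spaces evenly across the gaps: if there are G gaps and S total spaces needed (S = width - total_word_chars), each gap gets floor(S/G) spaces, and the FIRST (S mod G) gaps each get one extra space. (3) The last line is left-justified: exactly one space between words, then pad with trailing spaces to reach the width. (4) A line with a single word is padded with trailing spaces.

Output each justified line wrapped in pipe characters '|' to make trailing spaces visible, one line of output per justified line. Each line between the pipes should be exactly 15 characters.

Line 1: ['coffee', 'water'] (min_width=12, slack=3)
Line 2: ['bean', 'cheese'] (min_width=11, slack=4)
Line 3: ['desert', 'I'] (min_width=8, slack=7)
Line 4: ['calendar', 'of', 'top'] (min_width=15, slack=0)
Line 5: ['kitchen', 'segment'] (min_width=15, slack=0)
Line 6: ['low', 'with', 'car'] (min_width=12, slack=3)
Line 7: ['fox', 'banana'] (min_width=10, slack=5)

Answer: |coffee    water|
|bean     cheese|
|desert        I|
|calendar of top|
|kitchen segment|
|low   with  car|
|fox banana     |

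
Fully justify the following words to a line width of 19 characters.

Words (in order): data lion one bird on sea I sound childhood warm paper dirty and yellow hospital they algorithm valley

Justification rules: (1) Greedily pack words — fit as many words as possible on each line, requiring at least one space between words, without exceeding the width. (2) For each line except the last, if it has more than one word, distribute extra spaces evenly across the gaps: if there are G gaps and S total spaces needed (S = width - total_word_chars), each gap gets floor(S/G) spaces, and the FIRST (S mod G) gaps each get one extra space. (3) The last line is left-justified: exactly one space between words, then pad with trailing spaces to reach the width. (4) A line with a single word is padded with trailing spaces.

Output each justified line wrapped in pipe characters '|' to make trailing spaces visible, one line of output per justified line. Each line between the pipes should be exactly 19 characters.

Answer: |data  lion one bird|
|on   sea   I  sound|
|childhood      warm|
|paper   dirty   and|
|yellow     hospital|
|they      algorithm|
|valley             |

Derivation:
Line 1: ['data', 'lion', 'one', 'bird'] (min_width=18, slack=1)
Line 2: ['on', 'sea', 'I', 'sound'] (min_width=14, slack=5)
Line 3: ['childhood', 'warm'] (min_width=14, slack=5)
Line 4: ['paper', 'dirty', 'and'] (min_width=15, slack=4)
Line 5: ['yellow', 'hospital'] (min_width=15, slack=4)
Line 6: ['they', 'algorithm'] (min_width=14, slack=5)
Line 7: ['valley'] (min_width=6, slack=13)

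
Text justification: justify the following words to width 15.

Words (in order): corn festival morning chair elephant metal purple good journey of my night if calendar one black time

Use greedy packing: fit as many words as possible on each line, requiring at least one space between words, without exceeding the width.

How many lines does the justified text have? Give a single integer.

Line 1: ['corn', 'festival'] (min_width=13, slack=2)
Line 2: ['morning', 'chair'] (min_width=13, slack=2)
Line 3: ['elephant', 'metal'] (min_width=14, slack=1)
Line 4: ['purple', 'good'] (min_width=11, slack=4)
Line 5: ['journey', 'of', 'my'] (min_width=13, slack=2)
Line 6: ['night', 'if'] (min_width=8, slack=7)
Line 7: ['calendar', 'one'] (min_width=12, slack=3)
Line 8: ['black', 'time'] (min_width=10, slack=5)
Total lines: 8

Answer: 8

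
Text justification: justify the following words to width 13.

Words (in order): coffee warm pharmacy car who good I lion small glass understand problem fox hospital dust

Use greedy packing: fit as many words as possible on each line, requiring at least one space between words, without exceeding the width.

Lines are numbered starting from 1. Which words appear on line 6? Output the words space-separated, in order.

Answer: understand

Derivation:
Line 1: ['coffee', 'warm'] (min_width=11, slack=2)
Line 2: ['pharmacy', 'car'] (min_width=12, slack=1)
Line 3: ['who', 'good', 'I'] (min_width=10, slack=3)
Line 4: ['lion', 'small'] (min_width=10, slack=3)
Line 5: ['glass'] (min_width=5, slack=8)
Line 6: ['understand'] (min_width=10, slack=3)
Line 7: ['problem', 'fox'] (min_width=11, slack=2)
Line 8: ['hospital', 'dust'] (min_width=13, slack=0)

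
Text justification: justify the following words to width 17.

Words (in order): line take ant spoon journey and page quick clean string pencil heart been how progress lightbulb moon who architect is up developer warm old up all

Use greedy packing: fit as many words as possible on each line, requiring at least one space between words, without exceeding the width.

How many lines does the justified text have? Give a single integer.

Line 1: ['line', 'take', 'ant'] (min_width=13, slack=4)
Line 2: ['spoon', 'journey', 'and'] (min_width=17, slack=0)
Line 3: ['page', 'quick', 'clean'] (min_width=16, slack=1)
Line 4: ['string', 'pencil'] (min_width=13, slack=4)
Line 5: ['heart', 'been', 'how'] (min_width=14, slack=3)
Line 6: ['progress'] (min_width=8, slack=9)
Line 7: ['lightbulb', 'moon'] (min_width=14, slack=3)
Line 8: ['who', 'architect', 'is'] (min_width=16, slack=1)
Line 9: ['up', 'developer', 'warm'] (min_width=17, slack=0)
Line 10: ['old', 'up', 'all'] (min_width=10, slack=7)
Total lines: 10

Answer: 10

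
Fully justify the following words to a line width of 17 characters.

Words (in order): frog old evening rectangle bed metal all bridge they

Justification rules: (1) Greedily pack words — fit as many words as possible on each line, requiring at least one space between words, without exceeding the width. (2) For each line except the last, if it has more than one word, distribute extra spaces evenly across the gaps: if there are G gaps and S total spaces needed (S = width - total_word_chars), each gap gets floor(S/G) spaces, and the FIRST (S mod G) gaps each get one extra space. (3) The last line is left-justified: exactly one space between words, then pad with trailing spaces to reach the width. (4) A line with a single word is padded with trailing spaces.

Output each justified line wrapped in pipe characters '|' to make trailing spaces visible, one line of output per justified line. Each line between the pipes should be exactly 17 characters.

Line 1: ['frog', 'old', 'evening'] (min_width=16, slack=1)
Line 2: ['rectangle', 'bed'] (min_width=13, slack=4)
Line 3: ['metal', 'all', 'bridge'] (min_width=16, slack=1)
Line 4: ['they'] (min_width=4, slack=13)

Answer: |frog  old evening|
|rectangle     bed|
|metal  all bridge|
|they             |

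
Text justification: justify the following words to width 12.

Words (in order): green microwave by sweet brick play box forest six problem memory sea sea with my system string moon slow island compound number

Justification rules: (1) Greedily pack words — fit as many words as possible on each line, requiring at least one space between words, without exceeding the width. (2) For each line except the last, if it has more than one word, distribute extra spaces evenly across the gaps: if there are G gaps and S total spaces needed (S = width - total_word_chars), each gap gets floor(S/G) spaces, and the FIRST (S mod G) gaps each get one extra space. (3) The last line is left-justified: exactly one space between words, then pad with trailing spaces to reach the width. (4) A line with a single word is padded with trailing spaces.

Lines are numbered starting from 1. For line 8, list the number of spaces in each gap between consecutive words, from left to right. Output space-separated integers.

Answer: 2 1

Derivation:
Line 1: ['green'] (min_width=5, slack=7)
Line 2: ['microwave', 'by'] (min_width=12, slack=0)
Line 3: ['sweet', 'brick'] (min_width=11, slack=1)
Line 4: ['play', 'box'] (min_width=8, slack=4)
Line 5: ['forest', 'six'] (min_width=10, slack=2)
Line 6: ['problem'] (min_width=7, slack=5)
Line 7: ['memory', 'sea'] (min_width=10, slack=2)
Line 8: ['sea', 'with', 'my'] (min_width=11, slack=1)
Line 9: ['system'] (min_width=6, slack=6)
Line 10: ['string', 'moon'] (min_width=11, slack=1)
Line 11: ['slow', 'island'] (min_width=11, slack=1)
Line 12: ['compound'] (min_width=8, slack=4)
Line 13: ['number'] (min_width=6, slack=6)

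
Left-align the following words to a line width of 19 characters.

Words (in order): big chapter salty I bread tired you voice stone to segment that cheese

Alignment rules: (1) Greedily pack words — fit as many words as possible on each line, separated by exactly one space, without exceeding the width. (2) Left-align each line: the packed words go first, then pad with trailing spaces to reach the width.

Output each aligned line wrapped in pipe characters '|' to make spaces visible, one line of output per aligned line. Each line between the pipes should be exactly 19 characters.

Line 1: ['big', 'chapter', 'salty', 'I'] (min_width=19, slack=0)
Line 2: ['bread', 'tired', 'you'] (min_width=15, slack=4)
Line 3: ['voice', 'stone', 'to'] (min_width=14, slack=5)
Line 4: ['segment', 'that', 'cheese'] (min_width=19, slack=0)

Answer: |big chapter salty I|
|bread tired you    |
|voice stone to     |
|segment that cheese|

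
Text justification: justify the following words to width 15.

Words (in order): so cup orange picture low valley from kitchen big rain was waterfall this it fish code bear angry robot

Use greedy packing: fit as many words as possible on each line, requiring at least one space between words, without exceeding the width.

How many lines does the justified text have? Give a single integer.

Answer: 9

Derivation:
Line 1: ['so', 'cup', 'orange'] (min_width=13, slack=2)
Line 2: ['picture', 'low'] (min_width=11, slack=4)
Line 3: ['valley', 'from'] (min_width=11, slack=4)
Line 4: ['kitchen', 'big'] (min_width=11, slack=4)
Line 5: ['rain', 'was'] (min_width=8, slack=7)
Line 6: ['waterfall', 'this'] (min_width=14, slack=1)
Line 7: ['it', 'fish', 'code'] (min_width=12, slack=3)
Line 8: ['bear', 'angry'] (min_width=10, slack=5)
Line 9: ['robot'] (min_width=5, slack=10)
Total lines: 9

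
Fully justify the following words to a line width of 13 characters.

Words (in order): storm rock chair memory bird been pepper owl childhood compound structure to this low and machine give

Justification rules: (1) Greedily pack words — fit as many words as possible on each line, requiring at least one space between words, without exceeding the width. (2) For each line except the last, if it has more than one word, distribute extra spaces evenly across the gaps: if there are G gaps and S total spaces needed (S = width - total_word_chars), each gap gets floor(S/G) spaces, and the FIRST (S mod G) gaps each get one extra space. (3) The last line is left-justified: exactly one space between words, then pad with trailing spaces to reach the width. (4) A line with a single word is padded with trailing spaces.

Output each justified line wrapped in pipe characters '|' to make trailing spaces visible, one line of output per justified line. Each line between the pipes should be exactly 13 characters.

Line 1: ['storm', 'rock'] (min_width=10, slack=3)
Line 2: ['chair', 'memory'] (min_width=12, slack=1)
Line 3: ['bird', 'been'] (min_width=9, slack=4)
Line 4: ['pepper', 'owl'] (min_width=10, slack=3)
Line 5: ['childhood'] (min_width=9, slack=4)
Line 6: ['compound'] (min_width=8, slack=5)
Line 7: ['structure', 'to'] (min_width=12, slack=1)
Line 8: ['this', 'low', 'and'] (min_width=12, slack=1)
Line 9: ['machine', 'give'] (min_width=12, slack=1)

Answer: |storm    rock|
|chair  memory|
|bird     been|
|pepper    owl|
|childhood    |
|compound     |
|structure  to|
|this  low and|
|machine give |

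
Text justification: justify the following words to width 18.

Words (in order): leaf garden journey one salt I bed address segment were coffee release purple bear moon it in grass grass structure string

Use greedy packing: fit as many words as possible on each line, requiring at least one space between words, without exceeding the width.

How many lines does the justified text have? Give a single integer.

Line 1: ['leaf', 'garden'] (min_width=11, slack=7)
Line 2: ['journey', 'one', 'salt', 'I'] (min_width=18, slack=0)
Line 3: ['bed', 'address'] (min_width=11, slack=7)
Line 4: ['segment', 'were'] (min_width=12, slack=6)
Line 5: ['coffee', 'release'] (min_width=14, slack=4)
Line 6: ['purple', 'bear', 'moon'] (min_width=16, slack=2)
Line 7: ['it', 'in', 'grass', 'grass'] (min_width=17, slack=1)
Line 8: ['structure', 'string'] (min_width=16, slack=2)
Total lines: 8

Answer: 8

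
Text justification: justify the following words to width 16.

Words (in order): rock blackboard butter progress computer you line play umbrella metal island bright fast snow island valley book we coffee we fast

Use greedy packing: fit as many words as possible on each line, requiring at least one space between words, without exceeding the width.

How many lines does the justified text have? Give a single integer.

Answer: 9

Derivation:
Line 1: ['rock', 'blackboard'] (min_width=15, slack=1)
Line 2: ['butter', 'progress'] (min_width=15, slack=1)
Line 3: ['computer', 'you'] (min_width=12, slack=4)
Line 4: ['line', 'play'] (min_width=9, slack=7)
Line 5: ['umbrella', 'metal'] (min_width=14, slack=2)
Line 6: ['island', 'bright'] (min_width=13, slack=3)
Line 7: ['fast', 'snow', 'island'] (min_width=16, slack=0)
Line 8: ['valley', 'book', 'we'] (min_width=14, slack=2)
Line 9: ['coffee', 'we', 'fast'] (min_width=14, slack=2)
Total lines: 9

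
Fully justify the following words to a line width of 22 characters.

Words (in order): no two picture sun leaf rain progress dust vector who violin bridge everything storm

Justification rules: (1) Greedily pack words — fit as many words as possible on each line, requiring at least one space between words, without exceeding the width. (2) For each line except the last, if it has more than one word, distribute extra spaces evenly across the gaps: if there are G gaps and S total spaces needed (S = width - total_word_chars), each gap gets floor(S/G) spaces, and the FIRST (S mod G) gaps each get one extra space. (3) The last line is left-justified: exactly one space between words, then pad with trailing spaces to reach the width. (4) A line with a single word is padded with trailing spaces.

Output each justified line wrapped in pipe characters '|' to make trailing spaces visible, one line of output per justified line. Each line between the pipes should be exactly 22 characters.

Answer: |no   two  picture  sun|
|leaf   rain   progress|
|dust vector who violin|
|bridge      everything|
|storm                 |

Derivation:
Line 1: ['no', 'two', 'picture', 'sun'] (min_width=18, slack=4)
Line 2: ['leaf', 'rain', 'progress'] (min_width=18, slack=4)
Line 3: ['dust', 'vector', 'who', 'violin'] (min_width=22, slack=0)
Line 4: ['bridge', 'everything'] (min_width=17, slack=5)
Line 5: ['storm'] (min_width=5, slack=17)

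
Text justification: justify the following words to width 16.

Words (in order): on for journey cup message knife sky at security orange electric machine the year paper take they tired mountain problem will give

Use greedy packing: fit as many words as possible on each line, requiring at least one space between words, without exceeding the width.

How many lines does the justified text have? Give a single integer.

Line 1: ['on', 'for', 'journey'] (min_width=14, slack=2)
Line 2: ['cup', 'message'] (min_width=11, slack=5)
Line 3: ['knife', 'sky', 'at'] (min_width=12, slack=4)
Line 4: ['security', 'orange'] (min_width=15, slack=1)
Line 5: ['electric', 'machine'] (min_width=16, slack=0)
Line 6: ['the', 'year', 'paper'] (min_width=14, slack=2)
Line 7: ['take', 'they', 'tired'] (min_width=15, slack=1)
Line 8: ['mountain', 'problem'] (min_width=16, slack=0)
Line 9: ['will', 'give'] (min_width=9, slack=7)
Total lines: 9

Answer: 9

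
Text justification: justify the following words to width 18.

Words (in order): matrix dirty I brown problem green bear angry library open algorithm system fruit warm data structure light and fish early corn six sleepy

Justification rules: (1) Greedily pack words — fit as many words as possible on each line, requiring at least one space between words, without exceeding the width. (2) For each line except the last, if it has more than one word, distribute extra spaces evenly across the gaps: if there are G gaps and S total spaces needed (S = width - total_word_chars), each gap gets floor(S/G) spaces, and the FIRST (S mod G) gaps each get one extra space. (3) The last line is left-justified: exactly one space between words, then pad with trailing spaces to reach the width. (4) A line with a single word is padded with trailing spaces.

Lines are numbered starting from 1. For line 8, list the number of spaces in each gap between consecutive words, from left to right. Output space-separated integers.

Line 1: ['matrix', 'dirty', 'I'] (min_width=14, slack=4)
Line 2: ['brown', 'problem'] (min_width=13, slack=5)
Line 3: ['green', 'bear', 'angry'] (min_width=16, slack=2)
Line 4: ['library', 'open'] (min_width=12, slack=6)
Line 5: ['algorithm', 'system'] (min_width=16, slack=2)
Line 6: ['fruit', 'warm', 'data'] (min_width=15, slack=3)
Line 7: ['structure', 'light'] (min_width=15, slack=3)
Line 8: ['and', 'fish', 'early'] (min_width=14, slack=4)
Line 9: ['corn', 'six', 'sleepy'] (min_width=15, slack=3)

Answer: 3 3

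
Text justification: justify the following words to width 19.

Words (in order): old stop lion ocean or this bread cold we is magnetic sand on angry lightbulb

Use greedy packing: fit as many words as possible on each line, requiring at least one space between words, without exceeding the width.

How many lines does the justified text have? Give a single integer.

Line 1: ['old', 'stop', 'lion', 'ocean'] (min_width=19, slack=0)
Line 2: ['or', 'this', 'bread', 'cold'] (min_width=18, slack=1)
Line 3: ['we', 'is', 'magnetic', 'sand'] (min_width=19, slack=0)
Line 4: ['on', 'angry', 'lightbulb'] (min_width=18, slack=1)
Total lines: 4

Answer: 4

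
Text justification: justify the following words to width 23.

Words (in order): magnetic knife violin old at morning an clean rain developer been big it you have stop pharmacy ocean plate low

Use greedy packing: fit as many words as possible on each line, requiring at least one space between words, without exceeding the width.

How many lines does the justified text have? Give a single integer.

Answer: 6

Derivation:
Line 1: ['magnetic', 'knife', 'violin'] (min_width=21, slack=2)
Line 2: ['old', 'at', 'morning', 'an', 'clean'] (min_width=23, slack=0)
Line 3: ['rain', 'developer', 'been', 'big'] (min_width=23, slack=0)
Line 4: ['it', 'you', 'have', 'stop'] (min_width=16, slack=7)
Line 5: ['pharmacy', 'ocean', 'plate'] (min_width=20, slack=3)
Line 6: ['low'] (min_width=3, slack=20)
Total lines: 6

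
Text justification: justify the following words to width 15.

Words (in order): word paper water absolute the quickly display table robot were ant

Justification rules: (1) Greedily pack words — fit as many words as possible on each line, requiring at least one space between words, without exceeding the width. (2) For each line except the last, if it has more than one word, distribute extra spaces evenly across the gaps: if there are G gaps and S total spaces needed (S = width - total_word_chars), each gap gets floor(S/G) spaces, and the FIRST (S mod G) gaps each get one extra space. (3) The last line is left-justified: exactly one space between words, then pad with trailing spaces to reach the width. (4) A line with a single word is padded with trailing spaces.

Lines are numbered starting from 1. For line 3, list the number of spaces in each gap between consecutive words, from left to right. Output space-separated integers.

Answer: 5

Derivation:
Line 1: ['word', 'paper'] (min_width=10, slack=5)
Line 2: ['water', 'absolute'] (min_width=14, slack=1)
Line 3: ['the', 'quickly'] (min_width=11, slack=4)
Line 4: ['display', 'table'] (min_width=13, slack=2)
Line 5: ['robot', 'were', 'ant'] (min_width=14, slack=1)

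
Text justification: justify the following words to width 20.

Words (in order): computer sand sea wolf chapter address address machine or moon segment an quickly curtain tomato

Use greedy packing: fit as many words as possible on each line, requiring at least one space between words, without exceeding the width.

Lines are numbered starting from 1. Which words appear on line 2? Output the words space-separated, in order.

Line 1: ['computer', 'sand', 'sea'] (min_width=17, slack=3)
Line 2: ['wolf', 'chapter', 'address'] (min_width=20, slack=0)
Line 3: ['address', 'machine', 'or'] (min_width=18, slack=2)
Line 4: ['moon', 'segment', 'an'] (min_width=15, slack=5)
Line 5: ['quickly', 'curtain'] (min_width=15, slack=5)
Line 6: ['tomato'] (min_width=6, slack=14)

Answer: wolf chapter address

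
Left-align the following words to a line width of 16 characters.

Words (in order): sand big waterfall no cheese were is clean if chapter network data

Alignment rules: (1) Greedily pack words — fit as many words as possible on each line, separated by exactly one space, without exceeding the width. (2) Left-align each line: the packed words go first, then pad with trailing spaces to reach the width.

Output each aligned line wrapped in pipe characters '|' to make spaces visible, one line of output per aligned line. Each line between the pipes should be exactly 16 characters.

Line 1: ['sand', 'big'] (min_width=8, slack=8)
Line 2: ['waterfall', 'no'] (min_width=12, slack=4)
Line 3: ['cheese', 'were', 'is'] (min_width=14, slack=2)
Line 4: ['clean', 'if', 'chapter'] (min_width=16, slack=0)
Line 5: ['network', 'data'] (min_width=12, slack=4)

Answer: |sand big        |
|waterfall no    |
|cheese were is  |
|clean if chapter|
|network data    |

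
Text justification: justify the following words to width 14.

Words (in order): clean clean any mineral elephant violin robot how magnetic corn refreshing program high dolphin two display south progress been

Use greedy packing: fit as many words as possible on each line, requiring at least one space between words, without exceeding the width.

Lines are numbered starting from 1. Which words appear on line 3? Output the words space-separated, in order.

Line 1: ['clean', 'clean'] (min_width=11, slack=3)
Line 2: ['any', 'mineral'] (min_width=11, slack=3)
Line 3: ['elephant'] (min_width=8, slack=6)
Line 4: ['violin', 'robot'] (min_width=12, slack=2)
Line 5: ['how', 'magnetic'] (min_width=12, slack=2)
Line 6: ['corn'] (min_width=4, slack=10)
Line 7: ['refreshing'] (min_width=10, slack=4)
Line 8: ['program', 'high'] (min_width=12, slack=2)
Line 9: ['dolphin', 'two'] (min_width=11, slack=3)
Line 10: ['display', 'south'] (min_width=13, slack=1)
Line 11: ['progress', 'been'] (min_width=13, slack=1)

Answer: elephant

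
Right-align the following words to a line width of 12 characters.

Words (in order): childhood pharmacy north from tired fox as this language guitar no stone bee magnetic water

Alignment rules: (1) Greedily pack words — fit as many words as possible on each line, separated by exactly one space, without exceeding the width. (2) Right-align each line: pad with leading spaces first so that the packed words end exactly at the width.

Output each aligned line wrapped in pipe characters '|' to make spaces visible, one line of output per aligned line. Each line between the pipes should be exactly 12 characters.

Line 1: ['childhood'] (min_width=9, slack=3)
Line 2: ['pharmacy'] (min_width=8, slack=4)
Line 3: ['north', 'from'] (min_width=10, slack=2)
Line 4: ['tired', 'fox', 'as'] (min_width=12, slack=0)
Line 5: ['this'] (min_width=4, slack=8)
Line 6: ['language'] (min_width=8, slack=4)
Line 7: ['guitar', 'no'] (min_width=9, slack=3)
Line 8: ['stone', 'bee'] (min_width=9, slack=3)
Line 9: ['magnetic'] (min_width=8, slack=4)
Line 10: ['water'] (min_width=5, slack=7)

Answer: |   childhood|
|    pharmacy|
|  north from|
|tired fox as|
|        this|
|    language|
|   guitar no|
|   stone bee|
|    magnetic|
|       water|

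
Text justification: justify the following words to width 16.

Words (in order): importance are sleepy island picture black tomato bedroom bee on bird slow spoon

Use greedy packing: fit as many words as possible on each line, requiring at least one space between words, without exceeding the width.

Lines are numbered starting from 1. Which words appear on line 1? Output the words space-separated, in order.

Line 1: ['importance', 'are'] (min_width=14, slack=2)
Line 2: ['sleepy', 'island'] (min_width=13, slack=3)
Line 3: ['picture', 'black'] (min_width=13, slack=3)
Line 4: ['tomato', 'bedroom'] (min_width=14, slack=2)
Line 5: ['bee', 'on', 'bird', 'slow'] (min_width=16, slack=0)
Line 6: ['spoon'] (min_width=5, slack=11)

Answer: importance are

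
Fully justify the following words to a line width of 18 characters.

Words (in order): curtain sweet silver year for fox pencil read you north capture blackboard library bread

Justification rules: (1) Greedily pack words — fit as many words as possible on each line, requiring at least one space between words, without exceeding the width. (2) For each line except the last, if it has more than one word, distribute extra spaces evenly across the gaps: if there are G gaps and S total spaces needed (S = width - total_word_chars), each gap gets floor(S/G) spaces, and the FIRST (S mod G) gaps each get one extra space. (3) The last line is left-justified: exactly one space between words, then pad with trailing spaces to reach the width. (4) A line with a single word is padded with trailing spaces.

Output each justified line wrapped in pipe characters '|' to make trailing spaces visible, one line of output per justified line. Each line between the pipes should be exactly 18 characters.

Line 1: ['curtain', 'sweet'] (min_width=13, slack=5)
Line 2: ['silver', 'year', 'for'] (min_width=15, slack=3)
Line 3: ['fox', 'pencil', 'read'] (min_width=15, slack=3)
Line 4: ['you', 'north', 'capture'] (min_width=17, slack=1)
Line 5: ['blackboard', 'library'] (min_width=18, slack=0)
Line 6: ['bread'] (min_width=5, slack=13)

Answer: |curtain      sweet|
|silver   year  for|
|fox   pencil  read|
|you  north capture|
|blackboard library|
|bread             |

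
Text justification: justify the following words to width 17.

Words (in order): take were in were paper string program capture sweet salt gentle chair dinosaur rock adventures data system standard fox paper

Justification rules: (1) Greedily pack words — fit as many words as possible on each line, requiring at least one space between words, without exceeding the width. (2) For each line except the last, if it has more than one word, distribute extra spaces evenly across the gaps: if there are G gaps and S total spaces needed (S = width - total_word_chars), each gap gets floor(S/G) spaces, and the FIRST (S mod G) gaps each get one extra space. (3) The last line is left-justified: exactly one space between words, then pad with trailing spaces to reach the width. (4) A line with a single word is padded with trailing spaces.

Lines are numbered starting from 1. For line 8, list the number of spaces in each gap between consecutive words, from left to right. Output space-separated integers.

Answer: 6

Derivation:
Line 1: ['take', 'were', 'in', 'were'] (min_width=17, slack=0)
Line 2: ['paper', 'string'] (min_width=12, slack=5)
Line 3: ['program', 'capture'] (min_width=15, slack=2)
Line 4: ['sweet', 'salt', 'gentle'] (min_width=17, slack=0)
Line 5: ['chair', 'dinosaur'] (min_width=14, slack=3)
Line 6: ['rock', 'adventures'] (min_width=15, slack=2)
Line 7: ['data', 'system'] (min_width=11, slack=6)
Line 8: ['standard', 'fox'] (min_width=12, slack=5)
Line 9: ['paper'] (min_width=5, slack=12)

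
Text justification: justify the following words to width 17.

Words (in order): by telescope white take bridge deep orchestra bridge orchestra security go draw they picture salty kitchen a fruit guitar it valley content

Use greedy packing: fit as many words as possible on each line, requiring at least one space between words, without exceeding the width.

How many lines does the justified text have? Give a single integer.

Answer: 9

Derivation:
Line 1: ['by', 'telescope'] (min_width=12, slack=5)
Line 2: ['white', 'take', 'bridge'] (min_width=17, slack=0)
Line 3: ['deep', 'orchestra'] (min_width=14, slack=3)
Line 4: ['bridge', 'orchestra'] (min_width=16, slack=1)
Line 5: ['security', 'go', 'draw'] (min_width=16, slack=1)
Line 6: ['they', 'picture'] (min_width=12, slack=5)
Line 7: ['salty', 'kitchen', 'a'] (min_width=15, slack=2)
Line 8: ['fruit', 'guitar', 'it'] (min_width=15, slack=2)
Line 9: ['valley', 'content'] (min_width=14, slack=3)
Total lines: 9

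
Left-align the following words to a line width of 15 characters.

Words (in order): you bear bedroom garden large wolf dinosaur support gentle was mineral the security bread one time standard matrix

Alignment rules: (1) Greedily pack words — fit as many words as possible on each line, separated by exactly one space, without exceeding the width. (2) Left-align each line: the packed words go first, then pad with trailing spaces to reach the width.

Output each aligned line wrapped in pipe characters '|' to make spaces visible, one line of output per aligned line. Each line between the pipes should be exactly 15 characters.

Answer: |you bear       |
|bedroom garden |
|large wolf     |
|dinosaur       |
|support gentle |
|was mineral the|
|security bread |
|one time       |
|standard matrix|

Derivation:
Line 1: ['you', 'bear'] (min_width=8, slack=7)
Line 2: ['bedroom', 'garden'] (min_width=14, slack=1)
Line 3: ['large', 'wolf'] (min_width=10, slack=5)
Line 4: ['dinosaur'] (min_width=8, slack=7)
Line 5: ['support', 'gentle'] (min_width=14, slack=1)
Line 6: ['was', 'mineral', 'the'] (min_width=15, slack=0)
Line 7: ['security', 'bread'] (min_width=14, slack=1)
Line 8: ['one', 'time'] (min_width=8, slack=7)
Line 9: ['standard', 'matrix'] (min_width=15, slack=0)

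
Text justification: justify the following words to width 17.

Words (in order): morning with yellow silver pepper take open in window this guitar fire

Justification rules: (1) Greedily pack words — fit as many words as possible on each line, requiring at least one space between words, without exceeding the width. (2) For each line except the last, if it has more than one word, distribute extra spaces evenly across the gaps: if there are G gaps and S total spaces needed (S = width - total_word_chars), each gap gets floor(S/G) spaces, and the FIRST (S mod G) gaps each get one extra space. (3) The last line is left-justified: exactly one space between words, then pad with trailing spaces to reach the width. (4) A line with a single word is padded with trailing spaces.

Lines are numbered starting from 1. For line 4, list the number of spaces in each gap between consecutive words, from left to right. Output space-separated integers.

Line 1: ['morning', 'with'] (min_width=12, slack=5)
Line 2: ['yellow', 'silver'] (min_width=13, slack=4)
Line 3: ['pepper', 'take', 'open'] (min_width=16, slack=1)
Line 4: ['in', 'window', 'this'] (min_width=14, slack=3)
Line 5: ['guitar', 'fire'] (min_width=11, slack=6)

Answer: 3 2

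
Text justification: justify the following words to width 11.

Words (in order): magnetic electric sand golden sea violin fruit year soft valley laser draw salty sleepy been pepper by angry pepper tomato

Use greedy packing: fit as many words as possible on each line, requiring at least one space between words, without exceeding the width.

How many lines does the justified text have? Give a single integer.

Line 1: ['magnetic'] (min_width=8, slack=3)
Line 2: ['electric'] (min_width=8, slack=3)
Line 3: ['sand', 'golden'] (min_width=11, slack=0)
Line 4: ['sea', 'violin'] (min_width=10, slack=1)
Line 5: ['fruit', 'year'] (min_width=10, slack=1)
Line 6: ['soft', 'valley'] (min_width=11, slack=0)
Line 7: ['laser', 'draw'] (min_width=10, slack=1)
Line 8: ['salty'] (min_width=5, slack=6)
Line 9: ['sleepy', 'been'] (min_width=11, slack=0)
Line 10: ['pepper', 'by'] (min_width=9, slack=2)
Line 11: ['angry'] (min_width=5, slack=6)
Line 12: ['pepper'] (min_width=6, slack=5)
Line 13: ['tomato'] (min_width=6, slack=5)
Total lines: 13

Answer: 13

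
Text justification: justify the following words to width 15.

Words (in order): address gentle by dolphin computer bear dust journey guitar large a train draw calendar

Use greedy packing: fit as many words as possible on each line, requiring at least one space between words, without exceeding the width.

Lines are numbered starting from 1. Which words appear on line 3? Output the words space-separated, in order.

Answer: computer bear

Derivation:
Line 1: ['address', 'gentle'] (min_width=14, slack=1)
Line 2: ['by', 'dolphin'] (min_width=10, slack=5)
Line 3: ['computer', 'bear'] (min_width=13, slack=2)
Line 4: ['dust', 'journey'] (min_width=12, slack=3)
Line 5: ['guitar', 'large', 'a'] (min_width=14, slack=1)
Line 6: ['train', 'draw'] (min_width=10, slack=5)
Line 7: ['calendar'] (min_width=8, slack=7)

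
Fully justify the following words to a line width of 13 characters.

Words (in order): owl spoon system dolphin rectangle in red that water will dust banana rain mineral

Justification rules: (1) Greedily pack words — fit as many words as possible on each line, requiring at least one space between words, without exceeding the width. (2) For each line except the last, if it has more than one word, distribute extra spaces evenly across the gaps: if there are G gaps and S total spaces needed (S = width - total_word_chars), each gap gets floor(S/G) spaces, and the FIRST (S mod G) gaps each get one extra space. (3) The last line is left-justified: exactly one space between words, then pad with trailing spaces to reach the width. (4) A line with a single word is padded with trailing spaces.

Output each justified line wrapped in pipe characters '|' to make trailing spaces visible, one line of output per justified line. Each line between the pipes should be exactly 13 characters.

Line 1: ['owl', 'spoon'] (min_width=9, slack=4)
Line 2: ['system'] (min_width=6, slack=7)
Line 3: ['dolphin'] (min_width=7, slack=6)
Line 4: ['rectangle', 'in'] (min_width=12, slack=1)
Line 5: ['red', 'that'] (min_width=8, slack=5)
Line 6: ['water', 'will'] (min_width=10, slack=3)
Line 7: ['dust', 'banana'] (min_width=11, slack=2)
Line 8: ['rain', 'mineral'] (min_width=12, slack=1)

Answer: |owl     spoon|
|system       |
|dolphin      |
|rectangle  in|
|red      that|
|water    will|
|dust   banana|
|rain mineral |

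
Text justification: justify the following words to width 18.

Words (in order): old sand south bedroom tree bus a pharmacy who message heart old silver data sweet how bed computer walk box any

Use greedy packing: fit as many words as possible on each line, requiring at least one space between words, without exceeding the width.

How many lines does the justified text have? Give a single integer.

Answer: 7

Derivation:
Line 1: ['old', 'sand', 'south'] (min_width=14, slack=4)
Line 2: ['bedroom', 'tree', 'bus', 'a'] (min_width=18, slack=0)
Line 3: ['pharmacy', 'who'] (min_width=12, slack=6)
Line 4: ['message', 'heart', 'old'] (min_width=17, slack=1)
Line 5: ['silver', 'data', 'sweet'] (min_width=17, slack=1)
Line 6: ['how', 'bed', 'computer'] (min_width=16, slack=2)
Line 7: ['walk', 'box', 'any'] (min_width=12, slack=6)
Total lines: 7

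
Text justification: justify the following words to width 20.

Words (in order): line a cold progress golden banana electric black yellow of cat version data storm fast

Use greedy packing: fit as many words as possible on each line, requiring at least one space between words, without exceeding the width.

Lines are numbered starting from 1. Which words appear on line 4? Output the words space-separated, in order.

Answer: yellow of cat

Derivation:
Line 1: ['line', 'a', 'cold', 'progress'] (min_width=20, slack=0)
Line 2: ['golden', 'banana'] (min_width=13, slack=7)
Line 3: ['electric', 'black'] (min_width=14, slack=6)
Line 4: ['yellow', 'of', 'cat'] (min_width=13, slack=7)
Line 5: ['version', 'data', 'storm'] (min_width=18, slack=2)
Line 6: ['fast'] (min_width=4, slack=16)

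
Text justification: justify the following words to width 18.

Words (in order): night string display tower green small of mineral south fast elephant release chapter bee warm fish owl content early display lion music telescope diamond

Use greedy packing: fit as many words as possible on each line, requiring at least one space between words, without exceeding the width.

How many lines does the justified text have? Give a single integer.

Line 1: ['night', 'string'] (min_width=12, slack=6)
Line 2: ['display', 'tower'] (min_width=13, slack=5)
Line 3: ['green', 'small', 'of'] (min_width=14, slack=4)
Line 4: ['mineral', 'south', 'fast'] (min_width=18, slack=0)
Line 5: ['elephant', 'release'] (min_width=16, slack=2)
Line 6: ['chapter', 'bee', 'warm'] (min_width=16, slack=2)
Line 7: ['fish', 'owl', 'content'] (min_width=16, slack=2)
Line 8: ['early', 'display', 'lion'] (min_width=18, slack=0)
Line 9: ['music', 'telescope'] (min_width=15, slack=3)
Line 10: ['diamond'] (min_width=7, slack=11)
Total lines: 10

Answer: 10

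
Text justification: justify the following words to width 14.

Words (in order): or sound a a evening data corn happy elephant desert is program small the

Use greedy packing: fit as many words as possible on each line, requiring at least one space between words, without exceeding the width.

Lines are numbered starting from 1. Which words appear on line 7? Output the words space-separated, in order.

Line 1: ['or', 'sound', 'a', 'a'] (min_width=12, slack=2)
Line 2: ['evening', 'data'] (min_width=12, slack=2)
Line 3: ['corn', 'happy'] (min_width=10, slack=4)
Line 4: ['elephant'] (min_width=8, slack=6)
Line 5: ['desert', 'is'] (min_width=9, slack=5)
Line 6: ['program', 'small'] (min_width=13, slack=1)
Line 7: ['the'] (min_width=3, slack=11)

Answer: the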